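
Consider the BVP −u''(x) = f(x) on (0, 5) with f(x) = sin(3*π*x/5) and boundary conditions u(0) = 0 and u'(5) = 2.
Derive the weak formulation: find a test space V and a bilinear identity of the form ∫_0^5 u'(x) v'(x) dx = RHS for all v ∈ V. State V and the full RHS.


V = {v ∈ H^1(0, 5) : v(0) = 0} (test functions vanish at x = 0 where u is specified); weak form: ∫_0^5 u'v' dx = ∫_0^5 (sin(3*π*x/5)) v dx + 2·v(5) for all v ∈ V.

Multiply both sides by a test function v and integrate from 0 to 5:
  ∫_0^5 −u''(x) v(x) dx = ∫_0^5 f(x) v(x) dx.
Integrate the LHS by parts once:
  ∫_0^5 −u'' v dx = −[u'(x) v(x)]_0^5 + ∫_0^5 u'(x) v'(x) dx.
Thus ∫_0^5 u'(x) v'(x) dx = ∫_0^5 f(x) v(x) dx + [u'(x) v(x)]_0^5.
Choose V so that boundary terms are either known or forced to vanish.
Mixed BC: u(0) = 0 (Dirichlet) and u'(5) = 2 (Neumann). Define V = {v ∈ H^1(0, 5) : v(0) = 0}. Then [u' v]_0^5 = u'(5)·v(5) − u'(0)·0 = 2·v(5).
Weak formulation: find u (satisfying any essential BC) such that ∫_0^5 u'(x) v'(x) dx = ∫_0^5 f v dx + 2·v(5) for all v ∈ V (Dirichlet at 0 absorbed into V; Neumann datum at x = 5 contributes the boundary term).
Substituting f(x) = sin(3*π*x/5), the right-hand side is ∫_0^5 (sin(3*π*x/5)) v dx + 2·v(5).


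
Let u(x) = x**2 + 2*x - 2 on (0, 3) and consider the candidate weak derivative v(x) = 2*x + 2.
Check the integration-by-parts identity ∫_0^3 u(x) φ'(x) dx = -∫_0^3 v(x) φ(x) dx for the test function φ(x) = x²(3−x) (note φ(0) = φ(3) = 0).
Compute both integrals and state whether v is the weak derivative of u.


LHS = -189/5, RHS = -189/5. Yes, v = u' weakly.

u(x) = x**2 + 2*x - 2, classical derivative u'(x) = 2*x + 2.
φ(x) = x²(3−x), so φ'(x) = 3*x*(2 - x).
Note φ(0) = φ(3) = 0, so the boundary term u·φ vanishes.
LHS = ∫_0^3 u(x) φ'(x) dx = ∫_0^3 (-3*x^4 + 18*x^2 - 12*x) dx. Term by term:
  ∫_0^3 -3*x^4 dx = -729/5;  ∫_0^3 18*x^2 dx = 162;  ∫_0^3 -12*x dx = -54.
Sum: -729/5 + 162 − 54 = -189/5.
So LHS = -189/5.
∫_0^3 v(x) φ(x) dx = ∫_0^3 (-2*x^4 + 4*x^3 + 6*x^2) dx. Term by term:
  ∫_0^3 -2*x^4 dx = -486/5;  ∫_0^3 4*x^3 dx = 81;  ∫_0^3 6*x^2 dx = 54.
Sum: -486/5 + 81 + 54 = 189/5.
So RHS = -∫_0^3 v(x) φ(x) dx = -189/5.
LHS = RHS, so the identity holds for this test φ.
Moreover u is smooth here and v(x) = u'(x) = 2*x + 2 pointwise, so the identity holds for every test function. Hence v is the weak derivative of u.


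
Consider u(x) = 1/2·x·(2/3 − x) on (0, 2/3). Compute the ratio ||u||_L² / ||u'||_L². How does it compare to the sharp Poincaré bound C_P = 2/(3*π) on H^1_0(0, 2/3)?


||u||_L² / ||u'||_L² = sqrt(10)/15 < C_P = 2/(3*π).

u(x) = 1/2·x·(2/3 − x), so u'(x) = 1/3 - x.
u(x) = 1/2·x·(2/3 − x) vanishes at x = 0 and x = 2/3, so u ∈ H^1_0(0, 2/3). Differentiate via the product rule and integrate the resulting polynomials term by term.
  ∫_0^2/3 u² dx = ∫_0^2/3 (x^4/4 - x^3/3 + x^2/9) dx. Term by term:
    ∫_0^2/3 x^4/4 dx = 8/1215;  ∫_0^2/3 -x^3/3 dx = -4/243;  ∫_0^2/3 x^2/9 dx = 8/729.
  Sum: 8/1215 − 4/243 + 8/729 = 4/3645.
  ∫_0^2/3 (u')² dx = ∫_0^2/3 (x^2 - 2*x/3 + 1/9) dx. Term by term:
    ∫_0^2/3 x^2 dx = 8/81;  ∫_0^2/3 -2*x/3 dx = -4/27;  ∫_0^2/3 1/9 dx = 2/27.
  Sum: 8/81 − 4/27 + 2/27 = 2/81.
∫_0^2/3 u² dx = 4/3645, so ||u||_L² = 2*sqrt(5)/135.
∫_0^2/3 (u')² dx = 2/81, so ||u'||_L² = sqrt(2)/9.
Ratio ||u||_L² / ||u'||_L² = sqrt(10)/15.
Sharp Poincaré constant on H^1_0(0, 2/3) is C_P = L/π = 2/(3*π), achieved by sin(3*π/2·x).
A polynomial bump cannot attain the sharp Poincaré constant (only the first sine eigenfunction does), so the ratio is strictly less than C_P, consistent with ||u||_L² ≤ C_P ||u'||_L².


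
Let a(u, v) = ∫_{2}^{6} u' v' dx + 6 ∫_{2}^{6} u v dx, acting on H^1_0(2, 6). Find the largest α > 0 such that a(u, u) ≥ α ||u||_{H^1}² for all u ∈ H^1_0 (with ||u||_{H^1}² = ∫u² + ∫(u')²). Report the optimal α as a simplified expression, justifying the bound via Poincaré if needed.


α = 1

Coercivity of a(·,·) on H^1_0(2, 6) means a(u, u) ≥ α ||u||_{H^1}² for every u ∈ H^1_0.
The interval has length L = 4, and Poincaré/coercivity depend only on L. Here a(u, u) = ∫(u')² + (6)·∫u².
Here c = 6 ≥ 1, so a(u,u) = ∫(u')² + c∫u² ≥ ∫(u')² + ∫u² = ||u||_{H^1}², i.e. α = 1 works. No larger α is possible: a(u,u) ≥ α||u||_{H^1}² means (1−α)∫(u')² ≥ (α−c)∫u², and for the modes u_n = sin(nπ(x−x₀)/L) (x₀ the left endpoint) one has ∫u_n²/∫(u_n')² = (L/(nπ))² → 0, so a(u_n,u_n)/||u_n||_{H^1}² → 1. Hence the optimal constant is α = 1.
Therefore α = 1.


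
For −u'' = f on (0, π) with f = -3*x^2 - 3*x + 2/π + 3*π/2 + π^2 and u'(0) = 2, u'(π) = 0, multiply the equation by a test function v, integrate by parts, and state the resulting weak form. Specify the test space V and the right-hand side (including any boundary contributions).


V = H^1(0, π) (v unrestricted at boundary; u is determined up to an additive constant); weak form: ∫_0^π u'v' dx = ∫_0^π (-3*x^2 - 3*x + 2/π + 3*π/2 + π^2) v dx − 2·v(0) for all v ∈ V.

Multiply both sides by a test function v and integrate from 0 to π:
  ∫_0^π −u''(x) v(x) dx = ∫_0^π f(x) v(x) dx.
Integrate the LHS by parts once:
  ∫_0^π −u'' v dx = −[u'(x) v(x)]_0^π + ∫_0^π u'(x) v'(x) dx.
Thus ∫_0^π u'(x) v'(x) dx = ∫_0^π f(x) v(x) dx + [u'(x) v(x)]_0^π.
Choose V so that boundary terms are either known or forced to vanish.
u has inhomogeneous Neumann u'(0) = 2, u'(π) = 0. [u' v]_0^π = (0)·v(π) − (2)·v(0) = − 2·v(0). Take V = H^1(0, π); boundary term becomes part of RHS.
Weak formulation: find u (satisfying any essential BC) such that ∫_0^π u'(x) v'(x) dx = ∫_0^π f v dx − 2·v(0) for all v ∈ V (Neumann data are natural BCs: they enter the RHS as boundary terms).
Substituting f(x) = -3*x^2 - 3*x + 2/π + 3*π/2 + π^2, the right-hand side is ∫_0^π (-3*x^2 - 3*x + 2/π + 3*π/2 + π^2) v dx − 2·v(0).
Compatibility check (pure Neumann): taking v ≡ 1 ∈ V gives 0 = ∫_0^π f dx + (0) − (2), i.e. ∫_0^π f dx must equal u'(0) − u'(π) = 2. Indeed ∫_0^π (-3*x^2 - 3*x + 2/π + 3*π/2 + π^2) dx = 2, so the data are compatible. The solution is then unique only up to an additive constant (fix it e.g. by requiring ∫_0^π u dx = 0).


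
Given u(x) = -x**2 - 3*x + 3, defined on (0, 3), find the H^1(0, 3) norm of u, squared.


||u||_{H^1}^2 = 2601/10

The H^1 norm (squared) on an interval (0, L) is
  ||u||_{H^1}^2 = ∫_0^L u(x)^2 dx + ∫_0^L u'(x)^2 dx.
Compute u'(x) = -2*x - 3.
Then u(x)^2 = x**4 + 6*x**3 + 3*x**2 - 18*x + 9 and u'(x)^2 = 4*x**2 + 12*x + 9.
Integrate each monomial from 0 to 3 using ∫_0^3 c·x^n dx = c·3^(n+1)/(n+1):
  ∫_0^3 u(x)^2 dx = ∫_0^3 (x^4 + 6*x^3 + 3*x^2 - 18*x + 9) dx. Term by term:
    ∫_0^3 x^4 dx = 243/5;  ∫_0^3 6*x^3 dx = 243/2;  ∫_0^3 3*x^2 dx = 27;
    ∫_0^3 -18*x dx = -81;  ∫_0^3 9 dx = 27.
  Sum: 243/5 + 243/2 + 27 − 81 + 27 = 1431/10.
  ∫_0^3 u'(x)^2 dx = ∫_0^3 (4*x^2 + 12*x + 9) dx. Term by term:
    ∫_0^3 4*x^2 dx = 36;  ∫_0^3 12*x dx = 54;  ∫_0^3 9 dx = 27.
  Sum: 36 + 54 + 27 = 117.
Adding: ||u||_{H^1}^2 = 1431/10 + 117 = 2601/10.


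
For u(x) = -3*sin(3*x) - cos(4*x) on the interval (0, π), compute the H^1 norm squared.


||u||_{H^1(0,π)}^2 = -612/7 + 107*π/2

u'(x) = 4*sin(4*x) - 9*cos(3*x).
Expand u² and (u')² and integrate term by term on (0, π), using: for integers n ≥ 1, ∫_0^π sin²(nx) dx = ∫_0^π cos²(nx) dx = π/2; for n ≠ n', ∫_0^π sin(nx)sin(n'x) dx = ∫_0^π cos(nx)cos(n'x) dx = 0; and by product-to-sum, ∫_0^π sin(nx)cos(n'x) dx = ½∫_0^π [sin((n+n')x) + sin((n−n')x)] dx, which is 0 when n+n' is even and 2n/(n²−n'²) when n+n' is odd (it need not vanish on (0, π)).
  u² squared terms: (-1)²·∫cos(4x)² dx = 1·π/2 = π/2;  (-3)²·∫sin(3x)² dx = 9·π/2 = 9*π/2.
  u² cross terms: 2·(-1)·(-3)·∫cos(4x)·sin(3x) dx = 6·(-6/7) = -36/7.
  So ∫_0^π u² dx = π/2 + 9*π/2 − 36/7 = -36/7 + 5*π.
  (u')² squared terms: (-9)²·∫cos(3x)² dx = 81·π/2 = 81*π/2;  (4)²·∫sin(4x)² dx = 16·π/2 = 8*π.
  (u')² cross terms: 2·(-9)·(4)·∫cos(3x)·sin(4x) dx = -72·(8/7) = -576/7.
  So ∫_0^π (u')² dx = 81*π/2 + 8*π − 576/7 = -576/7 + 97*π/2.
||u||_{H^1}^2 = (-36/7 + 5*π) + (-576/7 + 97*π/2) = -612/7 + 107*π/2.


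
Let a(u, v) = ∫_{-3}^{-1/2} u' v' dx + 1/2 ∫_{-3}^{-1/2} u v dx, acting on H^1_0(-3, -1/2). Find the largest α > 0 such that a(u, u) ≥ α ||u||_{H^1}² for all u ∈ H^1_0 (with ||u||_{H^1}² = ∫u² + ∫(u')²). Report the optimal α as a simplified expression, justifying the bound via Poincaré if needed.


α = (25 + 8*π^2)/(2*(25 + 4*π^2))

Coercivity of a(·,·) on H^1_0(-3, -1/2) means a(u, u) ≥ α ||u||_{H^1}² for every u ∈ H^1_0.
The interval has length L = 5/2, and Poincaré/coercivity depend only on L. Here a(u, u) = ∫(u')² + (1/2)·∫u².
Here 0 < c = 1/2 < 1. The condition a(u,u) ≥ α||u||_{H^1}² reads (1−α)∫(u')² ≥ (α−c)∫u². Any admissible α is ≤ 1 (rapidly oscillating u have ∫u²/∫(u')² → 0), and α = 1 would force 0 ≥ (1−c)∫u², impossible since c < 1; so 1−α > 0. By the sharp Poincaré inequality on H^1_0 of an interval of length L, ∫(u')² ≥ (π/L)²∫u² with equality for the first sine mode sin(π(x−x₀)/L) (x₀ the left endpoint), so the inequality holds for all u iff (1−α)(π/L)² ≥ α − c, i.e. α ≤ ((π/L)² + c)/((π/L)² + 1) = (1 + c(L/π)²)/(1 + (L/π)²). With (π/L)² = 4*π^2/25 and c = 1/2, the largest admissible constant is α = ((π/L)² + c)/((π/L)² + 1).
Simplifying, α = (25 + 8*π^2)/(2*(25 + 4*π^2)).


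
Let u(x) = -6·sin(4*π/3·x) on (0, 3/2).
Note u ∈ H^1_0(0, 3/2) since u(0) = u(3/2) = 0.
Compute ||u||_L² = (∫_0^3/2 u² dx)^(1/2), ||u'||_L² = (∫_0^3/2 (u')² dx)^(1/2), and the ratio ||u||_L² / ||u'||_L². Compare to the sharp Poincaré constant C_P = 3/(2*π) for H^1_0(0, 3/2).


||u||_L² / ||u'||_L² = 3/(4*π) < C_P = 3/(2*π).

u(x) = -6·sin(4*π/3·x), so u'(x) = -8*π*cos(4*π*x/3).
Writing u(x) = A·sin(kπx/L) with A = -6 and k = 2, use ∫_0^L sin²(kπx/L) dx = L/2 and ∫_0^L cos²(kπx/L) dx = L/2.
u² = 36·sin²(4*π/3·x) and (u')² = 64*π^2·cos²(4*π/3·x), and each of sin², cos² integrates to L/2 = 3/4 over (0, 3/2).
∫_0^3/2 u² dx = 27, so ||u||_L² = 3*sqrt(3).
∫_0^3/2 (u')² dx = 48*π^2, so ||u'||_L² = 4*sqrt(3)*π.
Ratio ||u||_L² / ||u'||_L² = 3/(4*π).
Sharp Poincaré constant on H^1_0(0, 3/2) is C_P = L/π = 3/(2*π), achieved by sin(2*π/3·x).
This is the k = 2 harmonic; the ratio L/(kπ) is strictly less than C_P = L/π, consistent with the sharp inequality ||u||_L² ≤ C_P ||u'||_L².


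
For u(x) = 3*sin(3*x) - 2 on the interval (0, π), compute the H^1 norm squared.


||u||_{H^1(0,π)}^2 = -8 + 49*π

u'(x) = 9*cos(3*x).
Expand u² and (u')² and integrate term by term on (0, π), using: for integers n ≥ 1, ∫_0^π sin²(nx) dx = ∫_0^π cos²(nx) dx = π/2; for n ≠ n', ∫_0^π sin(nx)sin(n'x) dx = ∫_0^π cos(nx)cos(n'x) dx = 0; and by product-to-sum, ∫_0^π sin(nx)cos(n'x) dx = ½∫_0^π [sin((n+n')x) + sin((n−n')x)] dx, which is 0 when n+n' is even and 2n/(n²−n'²) when n+n' is odd (it need not vanish on (0, π)). For the constant mode: ∫_0^π 1 dx = π, ∫_0^π cos(nx) dx = 0, ∫_0^π sin(nx) dx = (1−(−1)^n)/n.
  u² squared terms: (-2)²·∫1 dx = 4·π = 4*π;  (3)²·∫sin(3x)² dx = 9·π/2 = 9*π/2.
  u² cross terms: 2·(-2)·(3)·∫1·sin(3x) dx = -12·(2/3) = -8.
  So ∫_0^π u² dx = 4*π + 9*π/2 − 8 = -8 + 17*π/2.
  (u')² squared terms: (9)²·∫cos(3x)² dx = 81·π/2 = 81*π/2.
  So ∫_0^π (u')² dx = 81*π/2.
||u||_{H^1}^2 = (-8 + 17*π/2) + (81*π/2) = -8 + 49*π.


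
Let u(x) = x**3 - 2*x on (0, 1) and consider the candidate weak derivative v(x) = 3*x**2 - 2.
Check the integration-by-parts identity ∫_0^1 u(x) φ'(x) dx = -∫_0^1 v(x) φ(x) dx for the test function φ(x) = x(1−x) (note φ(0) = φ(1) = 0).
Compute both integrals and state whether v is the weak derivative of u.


LHS = 11/60, RHS = 11/60. Yes, v = u' weakly.

u(x) = x**3 - 2*x, classical derivative u'(x) = 3*x**2 - 2.
φ(x) = x(1−x), so φ'(x) = 1 - 2*x.
Note φ(0) = φ(1) = 0, so the boundary term u·φ vanishes.
LHS = ∫_0^1 u(x) φ'(x) dx = ∫_0^1 (-2*x^4 + x^3 + 4*x^2 - 2*x) dx. Term by term:
  ∫_0^1 -2*x^4 dx = -2/5;  ∫_0^1 x^3 dx = 1/4;  ∫_0^1 4*x^2 dx = 4/3;
  ∫_0^1 -2*x dx = -1.
Sum: -2/5 + 1/4 + 4/3 − 1 = 11/60.
So LHS = 11/60.
∫_0^1 v(x) φ(x) dx = ∫_0^1 (-3*x^4 + 3*x^3 + 2*x^2 - 2*x) dx. Term by term:
  ∫_0^1 -3*x^4 dx = -3/5;  ∫_0^1 3*x^3 dx = 3/4;  ∫_0^1 2*x^2 dx = 2/3;
  ∫_0^1 -2*x dx = -1.
Sum: -3/5 + 3/4 + 2/3 − 1 = -11/60.
So RHS = -∫_0^1 v(x) φ(x) dx = 11/60.
LHS = RHS, so the identity holds for this test φ.
Moreover u is smooth here and v(x) = u'(x) = 3*x**2 - 2 pointwise, so the identity holds for every test function. Hence v is the weak derivative of u.


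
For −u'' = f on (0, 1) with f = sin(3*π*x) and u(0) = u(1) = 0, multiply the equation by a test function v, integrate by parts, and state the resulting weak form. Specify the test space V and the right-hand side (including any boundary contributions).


V = H^1_0(0, 1) (so v(0) = v(1) = 0); weak form: ∫_0^1 u'v' dx = ∫_0^1 (sin(3*π*x)) v dx for all v ∈ V.

Multiply both sides by a test function v and integrate from 0 to 1:
  ∫_0^1 −u''(x) v(x) dx = ∫_0^1 f(x) v(x) dx.
Integrate the LHS by parts once:
  ∫_0^1 −u'' v dx = −[u'(x) v(x)]_0^1 + ∫_0^1 u'(x) v'(x) dx.
Thus ∫_0^1 u'(x) v'(x) dx = ∫_0^1 f(x) v(x) dx + [u'(x) v(x)]_0^1.
Choose V so that boundary terms are either known or forced to vanish.
u is Dirichlet: u(0) = u(1) = 0. Let V = H^1_0(0, 1); then v(0) = v(1) = 0, and [u' v]_0^1 = 0.
Weak formulation: find u (satisfying any essential BC) such that ∫_0^1 u'(x) v'(x) dx = ∫_0^1 f v dx for all v ∈ V.
Substituting f(x) = sin(3*π*x), the right-hand side is ∫_0^1 (sin(3*π*x)) v dx.


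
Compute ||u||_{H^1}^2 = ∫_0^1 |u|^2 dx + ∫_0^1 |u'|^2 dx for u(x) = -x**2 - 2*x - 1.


||u||_{H^1}^2 = 233/15

The H^1 norm (squared) on an interval (0, L) is
  ||u||_{H^1}^2 = ∫_0^L u(x)^2 dx + ∫_0^L u'(x)^2 dx.
Compute u'(x) = -2*x - 2.
Then u(x)^2 = x**4 + 4*x**3 + 6*x**2 + 4*x + 1 and u'(x)^2 = 4*x**2 + 8*x + 4.
Integrate each monomial from 0 to 1 using ∫_0^1 c·x^n dx = c·1^(n+1)/(n+1):
  ∫_0^1 u(x)^2 dx = ∫_0^1 (x^4 + 4*x^3 + 6*x^2 + 4*x + 1) dx. Term by term:
    ∫_0^1 x^4 dx = 1/5;  ∫_0^1 4*x^3 dx = 1;  ∫_0^1 6*x^2 dx = 2;
    ∫_0^1 4*x dx = 2;  ∫_0^1 1 dx = 1.
  Sum: 1/5 + 1 + 2 + 2 + 1 = 31/5.
  ∫_0^1 u'(x)^2 dx = ∫_0^1 (4*x^2 + 8*x + 4) dx. Term by term:
    ∫_0^1 4*x^2 dx = 4/3;  ∫_0^1 8*x dx = 4;  ∫_0^1 4 dx = 4.
  Sum: 4/3 + 4 + 4 = 28/3.
Adding: ||u||_{H^1}^2 = 31/5 + 28/3 = 233/15.


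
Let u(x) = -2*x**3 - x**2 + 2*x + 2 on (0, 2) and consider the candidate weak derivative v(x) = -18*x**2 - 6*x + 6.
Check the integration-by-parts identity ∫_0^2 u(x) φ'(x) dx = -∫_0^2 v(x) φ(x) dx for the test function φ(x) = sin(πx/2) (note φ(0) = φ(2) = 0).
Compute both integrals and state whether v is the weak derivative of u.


LHS = -192/π^3 + 48/π, RHS = -576/π^3 + 144/π. No, v is not the weak derivative of u.

u(x) = -2*x**3 - x**2 + 2*x + 2, classical derivative u'(x) = -6*x**2 - 2*x + 2.
φ(x) = sin(πx/2), so φ'(x) = π*cos(π*x/2)/2.
Note φ(0) = φ(2) = 0, so the boundary term u·φ vanishes.
LHS = ∫_0^2 u(x) φ'(x) dx = ∫_0^2 (-π*x^3*cos(π*x/2) - π*x^2*cos(π*x/2)/2 + π*x*cos(π*x/2) + π*cos(π*x/2)) dx. Term by term:
  ∫_0^2 π*cos(π*x/2) dx = 0;  ∫_0^2 π*x*cos(π*x/2) dx = -8/π;  ∫_0^2 -π*x^3*cos(π*x/2) dx = -192/π^3 + 48/π;
  ∫_0^2 -π*x^2*cos(π*x/2)/2 dx = 8/π.
Sum: 0 − 8/π + -192/π^3 + 48/π + 8/π = -192/π^3 + 48/π.
So LHS = -192/π^3 + 48/π.
∫_0^2 v(x) φ(x) dx = ∫_0^2 (-18*x^2*sin(π*x/2) - 6*x*sin(π*x/2) + 6*sin(π*x/2)) dx. Term by term:
  ∫_0^2 6*sin(π*x/2) dx = 24/π;  ∫_0^2 -18*x^2*sin(π*x/2) dx = -144/π + 576/π^3;  ∫_0^2 -6*x*sin(π*x/2) dx = -24/π.
Sum: 24/π + -144/π + 576/π^3 − 24/π = -144/π + 576/π^3.
So RHS = -∫_0^2 v(x) φ(x) dx = -576/π^3 + 144/π.
LHS − RHS = -96/π + 384/π^3 ≠ 0, so the identity fails.
(For a valid weak derivative the identity must hold for EVERY test function, in particular this one. The failure shows v is NOT the weak derivative of u.)
Correct weak derivative would be u'(x) = -6*x**2 - 2*x + 2.


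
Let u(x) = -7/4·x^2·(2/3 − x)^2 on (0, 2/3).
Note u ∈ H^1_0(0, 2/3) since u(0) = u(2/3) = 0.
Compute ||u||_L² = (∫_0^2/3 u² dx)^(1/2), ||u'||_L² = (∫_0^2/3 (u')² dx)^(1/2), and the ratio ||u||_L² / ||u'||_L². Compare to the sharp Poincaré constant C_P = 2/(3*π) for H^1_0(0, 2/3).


||u||_L² / ||u'||_L² = sqrt(3)/9 < C_P = 2/(3*π).

u(x) = -7/4·x^2·(2/3 − x)^2, so u'(x) = 7*x*(-9*x^2 + 9*x - 2)/9.
u(x) = -7/4·x^2·(2/3 − x)^2 vanishes at x = 0 and x = 2/3, so u ∈ H^1_0(0, 2/3). Differentiate via the product rule and integrate the resulting polynomials term by term.
  ∫_0^2/3 u² dx = ∫_0^2/3 (49*x^8/16 - 49*x^7/6 + 49*x^6/6 - 98*x^5/27 + 49*x^4/81) dx. Term by term:
    ∫_0^2/3 49*x^8/16 dx = 1568/177147;  ∫_0^2/3 -49*x^7/6 dx = -784/19683;  ∫_0^2/3 49*x^6/6 dx = 448/6561;
    ∫_0^2/3 -98*x^5/27 dx = -3136/59049;  ∫_0^2/3 49*x^4/81 dx = 1568/98415.
  Sum: 1568/177147 − 784/19683 + 448/6561 − 3136/59049 + 1568/98415 = 112/885735.
  ∫_0^2/3 (u')² dx = ∫_0^2/3 (49*x^6 - 98*x^5 + 637*x^4/9 - 196*x^3/9 + 196*x^2/81) dx. Term by term:
    ∫_0^2/3 49*x^6 dx = 896/2187;  ∫_0^2/3 -98*x^5 dx = -3136/2187;  ∫_0^2/3 637*x^4/9 dx = 20384/10935;
    ∫_0^2/3 -196*x^3/9 dx = -784/729;  ∫_0^2/3 196*x^2/81 dx = 1568/6561.
  Sum: 896/2187 − 3136/2187 + 20384/10935 − 784/729 + 1568/6561 = 112/32805.
∫_0^2/3 u² dx = 112/885735, so ||u||_L² = 4*sqrt(105)/3645.
∫_0^2/3 (u')² dx = 112/32805, so ||u'||_L² = 4*sqrt(35)/405.
Ratio ||u||_L² / ||u'||_L² = sqrt(3)/9.
Sharp Poincaré constant on H^1_0(0, 2/3) is C_P = L/π = 2/(3*π), achieved by sin(3*π/2·x).
A polynomial bump cannot attain the sharp Poincaré constant (only the first sine eigenfunction does), so the ratio is strictly less than C_P, consistent with ||u||_L² ≤ C_P ||u'||_L².


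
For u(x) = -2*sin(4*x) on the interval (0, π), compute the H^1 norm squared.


||u||_{H^1(0,π)}^2 = 34*π

u'(x) = -8*cos(4*x).
Expand u² and (u')² and integrate term by term on (0, π), using: for integers n ≥ 1, ∫_0^π sin²(nx) dx = ∫_0^π cos²(nx) dx = π/2; for n ≠ n', ∫_0^π sin(nx)sin(n'x) dx = ∫_0^π cos(nx)cos(n'x) dx = 0; and by product-to-sum, ∫_0^π sin(nx)cos(n'x) dx = ½∫_0^π [sin((n+n')x) + sin((n−n')x)] dx, which is 0 when n+n' is even and 2n/(n²−n'²) when n+n' is odd (it need not vanish on (0, π)).
  u² squared terms: (-2)²·∫sin(4x)² dx = 4·π/2 = 2*π.
  So ∫_0^π u² dx = 2*π.
  (u')² squared terms: (-8)²·∫cos(4x)² dx = 64·π/2 = 32*π.
  So ∫_0^π (u')² dx = 32*π.
||u||_{H^1}^2 = (2*π) + (32*π) = 34*π.


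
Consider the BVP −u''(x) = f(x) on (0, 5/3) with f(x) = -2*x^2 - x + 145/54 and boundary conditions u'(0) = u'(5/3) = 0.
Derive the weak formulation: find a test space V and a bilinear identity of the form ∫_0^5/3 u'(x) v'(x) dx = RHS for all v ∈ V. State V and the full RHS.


V = H^1(0, 5/3) (no boundary constraint on v; u is determined up to an additive constant); weak form: ∫_0^5/3 u'v' dx = ∫_0^5/3 (-2*x^2 - x + 145/54) v dx for all v ∈ V.

Multiply both sides by a test function v and integrate from 0 to 5/3:
  ∫_0^5/3 −u''(x) v(x) dx = ∫_0^5/3 f(x) v(x) dx.
Integrate the LHS by parts once:
  ∫_0^5/3 −u'' v dx = −[u'(x) v(x)]_0^5/3 + ∫_0^5/3 u'(x) v'(x) dx.
Thus ∫_0^5/3 u'(x) v'(x) dx = ∫_0^5/3 f(x) v(x) dx + [u'(x) v(x)]_0^5/3.
Choose V so that boundary terms are either known or forced to vanish.
u has homogeneous Neumann: u'(0) = u'(5/3) = 0. So [u' v]_0^5/3 = 0·v(5/3) − 0·v(0) = 0 for any v; take V = H^1(0, 5/3).
Weak formulation: find u (satisfying any essential BC) such that ∫_0^5/3 u'(x) v'(x) dx = ∫_0^5/3 f v dx for all v ∈ V (homogeneous Neumann, so boundary terms vanish).
Substituting f(x) = -2*x^2 - x + 145/54, the right-hand side is ∫_0^5/3 (-2*x^2 - x + 145/54) v dx.
Compatibility check (pure Neumann): taking v ≡ 1 ∈ V gives 0 = ∫_0^5/3 f dx + (0) − (0), i.e. ∫_0^5/3 f dx must equal u'(0) − u'(5/3) = 0. Indeed ∫_0^5/3 (-2*x^2 - x + 145/54) dx = 0, so the data are compatible. The solution is then unique only up to an additive constant (fix it e.g. by requiring ∫_0^5/3 u dx = 0).


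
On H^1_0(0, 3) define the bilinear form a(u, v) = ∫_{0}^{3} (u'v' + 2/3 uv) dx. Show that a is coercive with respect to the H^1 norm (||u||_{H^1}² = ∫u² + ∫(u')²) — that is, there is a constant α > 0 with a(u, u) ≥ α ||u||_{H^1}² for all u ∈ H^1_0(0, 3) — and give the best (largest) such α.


α = (6 + π^2)/(9 + π^2)

Coercivity of a(·,·) on H^1_0(0, 3) means a(u, u) ≥ α ||u||_{H^1}² for every u ∈ H^1_0.
The interval has length L = 3, and Poincaré/coercivity depend only on L. Here a(u, u) = ∫(u')² + (2/3)·∫u².
Here 0 < c = 2/3 < 1. The condition a(u,u) ≥ α||u||_{H^1}² reads (1−α)∫(u')² ≥ (α−c)∫u². Any admissible α is ≤ 1 (rapidly oscillating u have ∫u²/∫(u')² → 0), and α = 1 would force 0 ≥ (1−c)∫u², impossible since c < 1; so 1−α > 0. By the sharp Poincaré inequality on H^1_0 of an interval of length L, ∫(u')² ≥ (π/L)²∫u² with equality for the first sine mode sin(π(x−x₀)/L) (x₀ the left endpoint), so the inequality holds for all u iff (1−α)(π/L)² ≥ α − c, i.e. α ≤ ((π/L)² + c)/((π/L)² + 1) = (1 + c(L/π)²)/(1 + (L/π)²). With (π/L)² = π^2/9 and c = 2/3, the largest admissible constant is α = ((π/L)² + c)/((π/L)² + 1).
Simplifying, α = (6 + π^2)/(9 + π^2).


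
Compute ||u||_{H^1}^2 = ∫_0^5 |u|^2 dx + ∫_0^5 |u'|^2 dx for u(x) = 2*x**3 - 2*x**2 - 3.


||u||_{H^1}^2 = 853570/21

The H^1 norm (squared) on an interval (0, L) is
  ||u||_{H^1}^2 = ∫_0^L u(x)^2 dx + ∫_0^L u'(x)^2 dx.
Compute u'(x) = 6*x**2 - 4*x.
Then u(x)^2 = 4*x**6 - 8*x**5 + 4*x**4 - 12*x**3 + 12*x**2 + 9 and u'(x)^2 = 36*x**4 - 48*x**3 + 16*x**2.
Integrate each monomial from 0 to 5 using ∫_0^5 c·x^n dx = c·5^(n+1)/(n+1):
  ∫_0^5 u(x)^2 dx = ∫_0^5 (4*x^6 - 8*x^5 + 4*x^4 - 12*x^3 + 12*x^2 + 9) dx. Term by term:
    ∫_0^5 4*x^6 dx = 312500/7;  ∫_0^5 -8*x^5 dx = -62500/3;  ∫_0^5 4*x^4 dx = 2500;
    ∫_0^5 -12*x^3 dx = -1875;  ∫_0^5 12*x^2 dx = 500;  ∫_0^5 9 dx = 45.
  Sum: 312500/7 − 62500/3 + 2500 − 1875 + 500 + 45 = 524570/21.
  ∫_0^5 u'(x)^2 dx = ∫_0^5 (36*x^4 - 48*x^3 + 16*x^2) dx. Term by term:
    ∫_0^5 36*x^4 dx = 22500;  ∫_0^5 -48*x^3 dx = -7500;  ∫_0^5 16*x^2 dx = 2000/3.
  Sum: 22500 − 7500 + 2000/3 = 47000/3.
Adding: ||u||_{H^1}^2 = 524570/21 + 47000/3 = 853570/21.


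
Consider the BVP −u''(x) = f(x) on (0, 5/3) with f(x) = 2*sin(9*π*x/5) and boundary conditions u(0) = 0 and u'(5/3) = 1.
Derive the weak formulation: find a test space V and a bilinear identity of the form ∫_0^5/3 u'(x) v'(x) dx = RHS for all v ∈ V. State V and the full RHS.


V = {v ∈ H^1(0, 5/3) : v(0) = 0} (test functions vanish at x = 0 where u is specified); weak form: ∫_0^5/3 u'v' dx = ∫_0^5/3 (2*sin(9*π*x/5)) v dx + v(5/3) for all v ∈ V.

Multiply both sides by a test function v and integrate from 0 to 5/3:
  ∫_0^5/3 −u''(x) v(x) dx = ∫_0^5/3 f(x) v(x) dx.
Integrate the LHS by parts once:
  ∫_0^5/3 −u'' v dx = −[u'(x) v(x)]_0^5/3 + ∫_0^5/3 u'(x) v'(x) dx.
Thus ∫_0^5/3 u'(x) v'(x) dx = ∫_0^5/3 f(x) v(x) dx + [u'(x) v(x)]_0^5/3.
Choose V so that boundary terms are either known or forced to vanish.
Mixed BC: u(0) = 0 (Dirichlet) and u'(5/3) = 1 (Neumann). Define V = {v ∈ H^1(0, 5/3) : v(0) = 0}. Then [u' v]_0^5/3 = u'(5/3)·v(5/3) − u'(0)·0 = v(5/3).
Weak formulation: find u (satisfying any essential BC) such that ∫_0^5/3 u'(x) v'(x) dx = ∫_0^5/3 f v dx + v(5/3) for all v ∈ V (Dirichlet at 0 absorbed into V; Neumann datum at x = 5/3 contributes the boundary term).
Substituting f(x) = 2*sin(9*π*x/5), the right-hand side is ∫_0^5/3 (2*sin(9*π*x/5)) v dx + v(5/3).


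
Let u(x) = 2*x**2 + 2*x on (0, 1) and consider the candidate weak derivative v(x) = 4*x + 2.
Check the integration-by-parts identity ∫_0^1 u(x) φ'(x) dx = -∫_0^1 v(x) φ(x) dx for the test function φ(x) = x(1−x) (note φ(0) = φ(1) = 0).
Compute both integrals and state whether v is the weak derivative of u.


LHS = -2/3, RHS = -2/3. Yes, v = u' weakly.

u(x) = 2*x**2 + 2*x, classical derivative u'(x) = 4*x + 2.
φ(x) = x(1−x), so φ'(x) = 1 - 2*x.
Note φ(0) = φ(1) = 0, so the boundary term u·φ vanishes.
LHS = ∫_0^1 u(x) φ'(x) dx = ∫_0^1 (-4*x^3 - 2*x^2 + 2*x) dx. Term by term:
  ∫_0^1 -4*x^3 dx = -1;  ∫_0^1 -2*x^2 dx = -2/3;  ∫_0^1 2*x dx = 1.
Sum: -1 − 2/3 + 1 = -2/3.
So LHS = -2/3.
∫_0^1 v(x) φ(x) dx = ∫_0^1 (-4*x^3 + 2*x^2 + 2*x) dx. Term by term:
  ∫_0^1 -4*x^3 dx = -1;  ∫_0^1 2*x^2 dx = 2/3;  ∫_0^1 2*x dx = 1.
Sum: -1 + 2/3 + 1 = 2/3.
So RHS = -∫_0^1 v(x) φ(x) dx = -2/3.
LHS = RHS, so the identity holds for this test φ.
Moreover u is smooth here and v(x) = u'(x) = 4*x + 2 pointwise, so the identity holds for every test function. Hence v is the weak derivative of u.


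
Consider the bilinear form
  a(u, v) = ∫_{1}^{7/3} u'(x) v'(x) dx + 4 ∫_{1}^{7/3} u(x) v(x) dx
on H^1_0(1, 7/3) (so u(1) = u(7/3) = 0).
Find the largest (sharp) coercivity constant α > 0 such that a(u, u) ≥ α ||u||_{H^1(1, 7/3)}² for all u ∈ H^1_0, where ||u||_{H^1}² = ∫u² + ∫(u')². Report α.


α = 1

Coercivity of a(·,·) on H^1_0(1, 7/3) means a(u, u) ≥ α ||u||_{H^1}² for every u ∈ H^1_0.
The interval has length L = 4/3, and Poincaré/coercivity depend only on L. Here a(u, u) = ∫(u')² + (4)·∫u².
Here c = 4 ≥ 1, so a(u,u) = ∫(u')² + c∫u² ≥ ∫(u')² + ∫u² = ||u||_{H^1}², i.e. α = 1 works. No larger α is possible: a(u,u) ≥ α||u||_{H^1}² means (1−α)∫(u')² ≥ (α−c)∫u², and for the modes u_n = sin(nπ(x−x₀)/L) (x₀ the left endpoint) one has ∫u_n²/∫(u_n')² = (L/(nπ))² → 0, so a(u_n,u_n)/||u_n||_{H^1}² → 1. Hence the optimal constant is α = 1.
Therefore α = 1.


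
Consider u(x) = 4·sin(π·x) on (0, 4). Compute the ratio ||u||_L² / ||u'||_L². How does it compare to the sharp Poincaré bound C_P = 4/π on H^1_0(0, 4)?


||u||_L² / ||u'||_L² = 1/π < C_P = 4/π.

u(x) = 4·sin(π·x), so u'(x) = 4*π*cos(π*x).
Writing u(x) = A·sin(kπx/L) with A = 4 and k = 4, use ∫_0^L sin²(kπx/L) dx = L/2 and ∫_0^L cos²(kπx/L) dx = L/2.
u² = 16·sin²(π·x) and (u')² = 16*π^2·cos²(π·x), and each of sin², cos² integrates to L/2 = 2 over (0, 4).
∫_0^4 u² dx = 32, so ||u||_L² = 4*sqrt(2).
∫_0^4 (u')² dx = 32*π^2, so ||u'||_L² = 4*sqrt(2)*π.
Ratio ||u||_L² / ||u'||_L² = 1/π.
Sharp Poincaré constant on H^1_0(0, 4) is C_P = L/π = 4/π, achieved by sin(π/4·x).
This is the k = 4 harmonic; the ratio L/(kπ) is strictly less than C_P = L/π, consistent with the sharp inequality ||u||_L² ≤ C_P ||u'||_L².


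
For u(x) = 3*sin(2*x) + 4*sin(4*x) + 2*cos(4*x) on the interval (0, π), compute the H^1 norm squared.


||u||_{H^1(0,π)}^2 = 385*π/2

u'(x) = -8*sin(4*x) + 6*cos(2*x) + 16*cos(4*x).
Expand u² and (u')² and integrate term by term on (0, π), using: for integers n ≥ 1, ∫_0^π sin²(nx) dx = ∫_0^π cos²(nx) dx = π/2; for n ≠ n', ∫_0^π sin(nx)sin(n'x) dx = ∫_0^π cos(nx)cos(n'x) dx = 0; and by product-to-sum, ∫_0^π sin(nx)cos(n'x) dx = ½∫_0^π [sin((n+n')x) + sin((n−n')x)] dx, which is 0 when n+n' is even and 2n/(n²−n'²) when n+n' is odd (it need not vanish on (0, π)).
  u² squared terms: (2)²·∫cos(4x)² dx = 4·π/2 = 2*π;  (3)²·∫sin(2x)² dx = 9·π/2 = 9*π/2;  (4)²·∫sin(4x)² dx = 16·π/2 = 8*π.
  u² cross terms: 2·(2)·(3)·∫cos(4x)·sin(2x) dx = 12·(0) = 0;  2·(2)·(4)·∫cos(4x)·sin(4x) dx = 16·(0) = 0;  2·(3)·(4)·∫sin(2x)·sin(4x) dx = 24·(0) = 0.
  So ∫_0^π u² dx = 2*π + 9*π/2 + 8*π + 0 + 0 + 0 = 29*π/2.
  (u')² squared terms: (-8)²·∫sin(4x)² dx = 64·π/2 = 32*π;  (6)²·∫cos(2x)² dx = 36·π/2 = 18*π;  (16)²·∫cos(4x)² dx = 256·π/2 = 128*π.
  (u')² cross terms: 2·(-8)·(6)·∫sin(4x)·cos(2x) dx = -96·(0) = 0;  2·(-8)·(16)·∫sin(4x)·cos(4x) dx = -256·(0) = 0;  2·(6)·(16)·∫cos(2x)·cos(4x) dx = 192·(0) = 0.
  So ∫_0^π (u')² dx = 32*π + 18*π + 128*π + 0 + 0 + 0 = 178*π.
||u||_{H^1}^2 = (29*π/2) + (178*π) = 385*π/2.


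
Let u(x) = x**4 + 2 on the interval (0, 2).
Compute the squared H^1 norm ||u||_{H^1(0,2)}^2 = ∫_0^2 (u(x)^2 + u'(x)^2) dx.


||u||_{H^1}^2 = 120664/315

The H^1 norm (squared) on an interval (0, L) is
  ||u||_{H^1}^2 = ∫_0^L u(x)^2 dx + ∫_0^L u'(x)^2 dx.
Compute u'(x) = 4*x**3.
Then u(x)^2 = x**8 + 4*x**4 + 4 and u'(x)^2 = 16*x**6.
Integrate each monomial from 0 to 2 using ∫_0^2 c·x^n dx = c·2^(n+1)/(n+1):
  ∫_0^2 u(x)^2 dx = ∫_0^2 (x^8 + 4*x^4 + 4) dx. Term by term:
    ∫_0^2 x^8 dx = 512/9;  ∫_0^2 4*x^4 dx = 128/5;  ∫_0^2 4 dx = 8.
  Sum: 512/9 + 128/5 + 8 = 4072/45.
  ∫_0^2 u'(x)^2 dx = ∫_0^2 (16*x^6) dx. Term by term:
    ∫_0^2 16*x^6 dx = 2048/7.
Adding: ||u||_{H^1}^2 = 4072/45 + 2048/7 = 120664/315.


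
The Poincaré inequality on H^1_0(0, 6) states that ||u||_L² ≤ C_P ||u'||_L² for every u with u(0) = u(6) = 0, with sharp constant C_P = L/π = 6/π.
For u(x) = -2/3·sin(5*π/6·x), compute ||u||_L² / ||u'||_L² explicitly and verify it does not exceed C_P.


||u||_L² / ||u'||_L² = 6/(5*π) < C_P = 6/π.

u(x) = -2/3·sin(5*π/6·x), so u'(x) = -5*π*cos(5*π*x/6)/9.
Writing u(x) = A·sin(kπx/L) with A = -2/3 and k = 5, use ∫_0^L sin²(kπx/L) dx = L/2 and ∫_0^L cos²(kπx/L) dx = L/2.
u² = 4/9·sin²(5*π/6·x) and (u')² = 25*π^2/81·cos²(5*π/6·x), and each of sin², cos² integrates to L/2 = 3 over (0, 6).
∫_0^6 u² dx = 4/3, so ||u||_L² = 2*sqrt(3)/3.
∫_0^6 (u')² dx = 25*π^2/27, so ||u'||_L² = 5*sqrt(3)*π/9.
Ratio ||u||_L² / ||u'||_L² = 6/(5*π).
Sharp Poincaré constant on H^1_0(0, 6) is C_P = L/π = 6/π, achieved by sin(π/6·x).
This is the k = 5 harmonic; the ratio L/(kπ) is strictly less than C_P = L/π, consistent with the sharp inequality ||u||_L² ≤ C_P ||u'||_L².


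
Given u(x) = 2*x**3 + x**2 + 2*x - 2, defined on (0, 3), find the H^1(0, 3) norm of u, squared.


||u||_{H^1}^2 = 32226/7

The H^1 norm (squared) on an interval (0, L) is
  ||u||_{H^1}^2 = ∫_0^L u(x)^2 dx + ∫_0^L u'(x)^2 dx.
Compute u'(x) = 6*x**2 + 2*x + 2.
Then u(x)^2 = 4*x**6 + 4*x**5 + 9*x**4 - 4*x**3 - 8*x + 4 and u'(x)^2 = 36*x**4 + 24*x**3 + 28*x**2 + 8*x + 4.
Integrate each monomial from 0 to 3 using ∫_0^3 c·x^n dx = c·3^(n+1)/(n+1):
  ∫_0^3 u(x)^2 dx = ∫_0^3 (4*x^6 + 4*x^5 + 9*x^4 - 4*x^3 - 8*x + 4) dx. Term by term:
    ∫_0^3 4*x^6 dx = 8748/7;  ∫_0^3 4*x^5 dx = 486;  ∫_0^3 9*x^4 dx = 2187/5;
    ∫_0^3 -4*x^3 dx = -81;  ∫_0^3 -8*x dx = -36;  ∫_0^3 4 dx = 12.
  Sum: 8748/7 + 486 + 2187/5 − 81 − 36 + 12 = 72384/35.
  ∫_0^3 u'(x)^2 dx = ∫_0^3 (36*x^4 + 24*x^3 + 28*x^2 + 8*x + 4) dx. Term by term:
    ∫_0^3 36*x^4 dx = 8748/5;  ∫_0^3 24*x^3 dx = 486;  ∫_0^3 28*x^2 dx = 252;
    ∫_0^3 8*x dx = 36;  ∫_0^3 4 dx = 12.
  Sum: 8748/5 + 486 + 252 + 36 + 12 = 12678/5.
Adding: ||u||_{H^1}^2 = 72384/35 + 12678/5 = 32226/7.


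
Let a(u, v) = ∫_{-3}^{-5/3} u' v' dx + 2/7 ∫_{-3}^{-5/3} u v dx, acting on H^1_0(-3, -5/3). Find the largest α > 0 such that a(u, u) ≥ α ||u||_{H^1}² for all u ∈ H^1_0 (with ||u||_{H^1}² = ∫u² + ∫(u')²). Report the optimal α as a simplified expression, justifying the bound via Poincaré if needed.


α = (32 + 63*π^2)/(7*(16 + 9*π^2))

Coercivity of a(·,·) on H^1_0(-3, -5/3) means a(u, u) ≥ α ||u||_{H^1}² for every u ∈ H^1_0.
The interval has length L = 4/3, and Poincaré/coercivity depend only on L. Here a(u, u) = ∫(u')² + (2/7)·∫u².
Here 0 < c = 2/7 < 1. The condition a(u,u) ≥ α||u||_{H^1}² reads (1−α)∫(u')² ≥ (α−c)∫u². Any admissible α is ≤ 1 (rapidly oscillating u have ∫u²/∫(u')² → 0), and α = 1 would force 0 ≥ (1−c)∫u², impossible since c < 1; so 1−α > 0. By the sharp Poincaré inequality on H^1_0 of an interval of length L, ∫(u')² ≥ (π/L)²∫u² with equality for the first sine mode sin(π(x−x₀)/L) (x₀ the left endpoint), so the inequality holds for all u iff (1−α)(π/L)² ≥ α − c, i.e. α ≤ ((π/L)² + c)/((π/L)² + 1) = (1 + c(L/π)²)/(1 + (L/π)²). With (π/L)² = 9*π^2/16 and c = 2/7, the largest admissible constant is α = ((π/L)² + c)/((π/L)² + 1).
Simplifying, α = (32 + 63*π^2)/(7*(16 + 9*π^2)).


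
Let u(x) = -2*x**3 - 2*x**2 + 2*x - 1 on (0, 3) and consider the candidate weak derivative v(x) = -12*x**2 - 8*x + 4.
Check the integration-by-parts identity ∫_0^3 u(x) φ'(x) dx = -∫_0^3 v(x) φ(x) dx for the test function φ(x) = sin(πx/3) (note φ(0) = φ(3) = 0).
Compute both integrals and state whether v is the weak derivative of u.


LHS = -648/π^3 + 186/π, RHS = -1296/π^3 + 372/π. No, v is not the weak derivative of u.

u(x) = -2*x**3 - 2*x**2 + 2*x - 1, classical derivative u'(x) = -6*x**2 - 4*x + 2.
φ(x) = sin(πx/3), so φ'(x) = π*cos(π*x/3)/3.
Note φ(0) = φ(3) = 0, so the boundary term u·φ vanishes.
LHS = ∫_0^3 u(x) φ'(x) dx = ∫_0^3 (-2*π*x^3*cos(π*x/3)/3 - 2*π*x^2*cos(π*x/3)/3 + 2*π*x*cos(π*x/3)/3 - π*cos(π*x/3)/3) dx. Term by term:
  ∫_0^3 -π*cos(π*x/3)/3 dx = 0;  ∫_0^3 -2*π*x^2*cos(π*x/3)/3 dx = 36/π;  ∫_0^3 -2*π*x^3*cos(π*x/3)/3 dx = -648/π^3 + 162/π;
  ∫_0^3 2*π*x*cos(π*x/3)/3 dx = -12/π.
Sum: 0 + 36/π + -648/π^3 + 162/π − 12/π = -648/π^3 + 186/π.
So LHS = -648/π^3 + 186/π.
∫_0^3 v(x) φ(x) dx = ∫_0^3 (-12*x^2*sin(π*x/3) - 8*x*sin(π*x/3) + 4*sin(π*x/3)) dx. Term by term:
  ∫_0^3 4*sin(π*x/3) dx = 24/π;  ∫_0^3 -12*x^2*sin(π*x/3) dx = -324/π + 1296/π^3;  ∫_0^3 -8*x*sin(π*x/3) dx = -72/π.
Sum: 24/π + -324/π + 1296/π^3 − 72/π = -372/π + 1296/π^3.
So RHS = -∫_0^3 v(x) φ(x) dx = -1296/π^3 + 372/π.
LHS − RHS = -186/π + 648/π^3 ≠ 0, so the identity fails.
(For a valid weak derivative the identity must hold for EVERY test function, in particular this one. The failure shows v is NOT the weak derivative of u.)
Correct weak derivative would be u'(x) = -6*x**2 - 4*x + 2.


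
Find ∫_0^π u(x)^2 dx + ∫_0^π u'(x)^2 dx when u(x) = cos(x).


||u||_{H^1(0,π)}^2 = π

u'(x) = -sin(x).
Expand u² and (u')² and integrate term by term on (0, π), using: for integers n ≥ 1, ∫_0^π sin²(nx) dx = ∫_0^π cos²(nx) dx = π/2; for n ≠ n', ∫_0^π sin(nx)sin(n'x) dx = ∫_0^π cos(nx)cos(n'x) dx = 0; and by product-to-sum, ∫_0^π sin(nx)cos(n'x) dx = ½∫_0^π [sin((n+n')x) + sin((n−n')x)] dx, which is 0 when n+n' is even and 2n/(n²−n'²) when n+n' is odd (it need not vanish on (0, π)).
  u² squared terms: (1)²·∫cos(x)² dx = 1·π/2 = π/2.
  So ∫_0^π u² dx = π/2.
  (u')² squared terms: (-1)²·∫sin(x)² dx = 1·π/2 = π/2.
  So ∫_0^π (u')² dx = π/2.
||u||_{H^1}^2 = (π/2) + (π/2) = π.


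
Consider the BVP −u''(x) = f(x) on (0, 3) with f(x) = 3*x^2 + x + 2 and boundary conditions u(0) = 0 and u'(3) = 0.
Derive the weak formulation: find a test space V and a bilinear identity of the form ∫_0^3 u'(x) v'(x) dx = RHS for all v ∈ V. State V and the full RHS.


V = {v ∈ H^1(0, 3) : v(0) = 0} (test functions vanish at x = 0 where u is specified); weak form: ∫_0^3 u'v' dx = ∫_0^3 (3*x^2 + x + 2) v dx for all v ∈ V.

Multiply both sides by a test function v and integrate from 0 to 3:
  ∫_0^3 −u''(x) v(x) dx = ∫_0^3 f(x) v(x) dx.
Integrate the LHS by parts once:
  ∫_0^3 −u'' v dx = −[u'(x) v(x)]_0^3 + ∫_0^3 u'(x) v'(x) dx.
Thus ∫_0^3 u'(x) v'(x) dx = ∫_0^3 f(x) v(x) dx + [u'(x) v(x)]_0^3.
Choose V so that boundary terms are either known or forced to vanish.
Mixed BC: u(0) = 0 (Dirichlet) and u'(3) = 0 (Neumann). Define V = {v ∈ H^1(0, 3) : v(0) = 0}. Then [u' v]_0^3 = u'(3)·v(3) − u'(0)·0 = 0.
Weak formulation: find u (satisfying any essential BC) such that ∫_0^3 u'(x) v'(x) dx = ∫_0^3 f v dx for all v ∈ V (Dirichlet at 0 absorbed into V; the Neumann datum at x = 3 is zero, so no boundary term remains).
Substituting f(x) = 3*x^2 + x + 2, the right-hand side is ∫_0^3 (3*x^2 + x + 2) v dx.


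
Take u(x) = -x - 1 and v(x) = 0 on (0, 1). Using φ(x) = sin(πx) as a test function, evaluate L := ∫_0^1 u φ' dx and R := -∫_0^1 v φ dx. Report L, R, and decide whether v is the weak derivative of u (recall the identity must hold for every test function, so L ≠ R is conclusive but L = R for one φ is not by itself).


LHS = 2/π, RHS = 0. No, v is not the weak derivative of u.

u(x) = -x - 1, classical derivative u'(x) = -1.
φ(x) = sin(πx), so φ'(x) = π*cos(π*x).
Note φ(0) = φ(1) = 0, so the boundary term u·φ vanishes.
LHS = ∫_0^1 u(x) φ'(x) dx = ∫_0^1 (-π*x*cos(π*x) - π*cos(π*x)) dx. Term by term:
  ∫_0^1 -π*cos(π*x) dx = 0;  ∫_0^1 -π*x*cos(π*x) dx = 2/π.
Sum: 0 + 2/π = 2/π.
So LHS = 2/π.
∫_0^1 v(x) φ(x) dx = ∫_0^1 (0) dx. Term by term:
  ∫_0^1 0 dx = 0.
So RHS = -∫_0^1 v(x) φ(x) dx = 0.
LHS − RHS = 2/π ≠ 0, so the identity fails.
(For a valid weak derivative the identity must hold for EVERY test function, in particular this one. The failure shows v is NOT the weak derivative of u.)
Correct weak derivative would be u'(x) = -1.


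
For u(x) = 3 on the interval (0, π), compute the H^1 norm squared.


||u||_{H^1(0,π)}^2 = 9*π

u'(x) = 0.
Expand u² and (u')² and integrate term by term on (0, π), using: for integers n ≥ 1, ∫_0^π sin²(nx) dx = ∫_0^π cos²(nx) dx = π/2; for n ≠ n', ∫_0^π sin(nx)sin(n'x) dx = ∫_0^π cos(nx)cos(n'x) dx = 0; and by product-to-sum, ∫_0^π sin(nx)cos(n'x) dx = ½∫_0^π [sin((n+n')x) + sin((n−n')x)] dx, which is 0 when n+n' is even and 2n/(n²−n'²) when n+n' is odd (it need not vanish on (0, π)). For the constant mode: ∫_0^π 1 dx = π, ∫_0^π cos(nx) dx = 0, ∫_0^π sin(nx) dx = (1−(−1)^n)/n.
  u² squared terms: (3)²·∫1 dx = 9·π = 9*π.
  So ∫_0^π u² dx = 9*π.
  u' ≡ 0, so ∫_0^π (u')² dx = 0.
||u||_{H^1}^2 = (9*π) + (0) = 9*π.


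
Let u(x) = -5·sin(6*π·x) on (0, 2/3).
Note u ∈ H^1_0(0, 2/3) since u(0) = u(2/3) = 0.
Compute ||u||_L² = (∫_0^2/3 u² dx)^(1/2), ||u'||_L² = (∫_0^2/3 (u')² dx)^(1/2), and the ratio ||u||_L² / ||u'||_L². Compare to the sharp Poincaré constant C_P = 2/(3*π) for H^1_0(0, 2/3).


||u||_L² / ||u'||_L² = 1/(6*π) < C_P = 2/(3*π).

u(x) = -5·sin(6*π·x), so u'(x) = -30*π*cos(6*π*x).
Writing u(x) = A·sin(kπx/L) with A = -5 and k = 4, use ∫_0^L sin²(kπx/L) dx = L/2 and ∫_0^L cos²(kπx/L) dx = L/2.
u² = 25·sin²(6*π·x) and (u')² = 900*π^2·cos²(6*π·x), and each of sin², cos² integrates to L/2 = 1/3 over (0, 2/3).
∫_0^2/3 u² dx = 25/3, so ||u||_L² = 5*sqrt(3)/3.
∫_0^2/3 (u')² dx = 300*π^2, so ||u'||_L² = 10*sqrt(3)*π.
Ratio ||u||_L² / ||u'||_L² = 1/(6*π).
Sharp Poincaré constant on H^1_0(0, 2/3) is C_P = L/π = 2/(3*π), achieved by sin(3*π/2·x).
This is the k = 4 harmonic; the ratio L/(kπ) is strictly less than C_P = L/π, consistent with the sharp inequality ||u||_L² ≤ C_P ||u'||_L².


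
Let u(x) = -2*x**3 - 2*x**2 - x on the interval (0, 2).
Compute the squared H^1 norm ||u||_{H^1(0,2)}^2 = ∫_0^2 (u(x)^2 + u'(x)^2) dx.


||u||_{H^1}^2 = 78058/105

The H^1 norm (squared) on an interval (0, L) is
  ||u||_{H^1}^2 = ∫_0^L u(x)^2 dx + ∫_0^L u'(x)^2 dx.
Compute u'(x) = -6*x**2 - 4*x - 1.
Then u(x)^2 = 4*x**6 + 8*x**5 + 8*x**4 + 4*x**3 + x**2 and u'(x)^2 = 36*x**4 + 48*x**3 + 28*x**2 + 8*x + 1.
Integrate each monomial from 0 to 2 using ∫_0^2 c·x^n dx = c·2^(n+1)/(n+1):
  ∫_0^2 u(x)^2 dx = ∫_0^2 (4*x^6 + 8*x^5 + 8*x^4 + 4*x^3 + x^2) dx. Term by term:
    ∫_0^2 4*x^6 dx = 512/7;  ∫_0^2 8*x^5 dx = 256/3;  ∫_0^2 8*x^4 dx = 256/5;
    ∫_0^2 4*x^3 dx = 16;  ∫_0^2 x^2 dx = 8/3.
  Sum: 512/7 + 256/3 + 256/5 + 16 + 8/3 = 7992/35.
  ∫_0^2 u'(x)^2 dx = ∫_0^2 (36*x^4 + 48*x^3 + 28*x^2 + 8*x + 1) dx. Term by term:
    ∫_0^2 36*x^4 dx = 1152/5;  ∫_0^2 48*x^3 dx = 192;  ∫_0^2 28*x^2 dx = 224/3;
    ∫_0^2 8*x dx = 16;  ∫_0^2 1 dx = 2.
  Sum: 1152/5 + 192 + 224/3 + 16 + 2 = 7726/15.
Adding: ||u||_{H^1}^2 = 7992/35 + 7726/15 = 78058/105.
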